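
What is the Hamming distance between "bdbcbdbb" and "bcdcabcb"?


Comparing "bdbcbdbb" and "bcdcabcb" position by position:
  Position 0: 'b' vs 'b' => same
  Position 1: 'd' vs 'c' => differ
  Position 2: 'b' vs 'd' => differ
  Position 3: 'c' vs 'c' => same
  Position 4: 'b' vs 'a' => differ
  Position 5: 'd' vs 'b' => differ
  Position 6: 'b' vs 'c' => differ
  Position 7: 'b' vs 'b' => same
Total differences (Hamming distance): 5

5


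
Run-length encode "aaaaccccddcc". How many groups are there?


Input: aaaaccccddcc
Scanning for consecutive runs:
  Group 1: 'a' x 4 (positions 0-3)
  Group 2: 'c' x 4 (positions 4-7)
  Group 3: 'd' x 2 (positions 8-9)
  Group 4: 'c' x 2 (positions 10-11)
Total groups: 4

4


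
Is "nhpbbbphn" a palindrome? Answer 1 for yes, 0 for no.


Input: nhpbbbphn
Reversed: nhpbbbphn
  Compare pos 0 ('n') with pos 8 ('n'): match
  Compare pos 1 ('h') with pos 7 ('h'): match
  Compare pos 2 ('p') with pos 6 ('p'): match
  Compare pos 3 ('b') with pos 5 ('b'): match
Result: palindrome

1


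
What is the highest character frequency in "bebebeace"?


Input: bebebeace
Character counts:
  'a': 1
  'b': 3
  'c': 1
  'e': 4
Maximum frequency: 4

4


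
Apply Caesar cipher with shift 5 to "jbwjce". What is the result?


Caesar cipher: shift "jbwjce" by 5
  'j' (pos 9) + 5 = pos 14 = 'o'
  'b' (pos 1) + 5 = pos 6 = 'g'
  'w' (pos 22) + 5 = pos 1 = 'b'
  'j' (pos 9) + 5 = pos 14 = 'o'
  'c' (pos 2) + 5 = pos 7 = 'h'
  'e' (pos 4) + 5 = pos 9 = 'j'
Result: ogbohj

ogbohj


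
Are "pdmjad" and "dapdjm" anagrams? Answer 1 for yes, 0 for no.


Strings: "pdmjad", "dapdjm"
Sorted first:  addjmp
Sorted second: addjmp
Sorted forms match => anagrams

1


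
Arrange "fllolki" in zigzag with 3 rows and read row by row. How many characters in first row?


Zigzag "fllolki" into 3 rows:
Placing characters:
  'f' => row 0
  'l' => row 1
  'l' => row 2
  'o' => row 1
  'l' => row 0
  'k' => row 1
  'i' => row 2
Rows:
  Row 0: "fl"
  Row 1: "lok"
  Row 2: "li"
First row length: 2

2


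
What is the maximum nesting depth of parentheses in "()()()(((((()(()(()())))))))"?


Input: "()()()(((((()(()(()())))))))"
Tracking depth:
  Position 0 '(': depth becomes 1
  Position 1 ')': depth becomes 0
  Position 2 '(': depth becomes 1
  Position 3 ')': depth becomes 0
  Position 4 '(': depth becomes 1
  Position 5 ')': depth becomes 0
  Position 6 '(': depth becomes 1
  Position 7 '(': depth becomes 2
  Position 8 '(': depth becomes 3
  Position 9 '(': depth becomes 4
  Position 10 '(': depth becomes 5
  Position 11 '(': depth becomes 6
  Position 12 ')': depth becomes 5
  Position 13 '(': depth becomes 6
  Position 14 '(': depth becomes 7
  Position 15 ')': depth becomes 6
  Position 16 '(': depth becomes 7
  Position 17 '(': depth becomes 8
  Position 18 ')': depth becomes 7
  Position 19 '(': depth becomes 8
  Position 20 ')': depth becomes 7
  Position 21 ')': depth becomes 6
  Position 22 ')': depth becomes 5
  Position 23 ')': depth becomes 4
  Position 24 ')': depth becomes 3
  Position 25 ')': depth becomes 2
  Position 26 ')': depth becomes 1
  Position 27 ')': depth becomes 0
Maximum depth reached: 8

8


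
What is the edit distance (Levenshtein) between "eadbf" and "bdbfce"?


Computing edit distance: "eadbf" -> "bdbfce"
DP table:
           b    d    b    f    c    e
      0    1    2    3    4    5    6
  e   1    1    2    3    4    5    5
  a   2    2    2    3    4    5    6
  d   3    3    2    3    4    5    6
  b   4    3    3    2    3    4    5
  f   5    4    4    3    2    3    4
Edit distance = dp[5][6] = 4

4


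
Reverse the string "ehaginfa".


Input: ehaginfa
Reading characters right to left:
  Position 7: 'a'
  Position 6: 'f'
  Position 5: 'n'
  Position 4: 'i'
  Position 3: 'g'
  Position 2: 'a'
  Position 1: 'h'
  Position 0: 'e'
Reversed: afnigahe

afnigahe


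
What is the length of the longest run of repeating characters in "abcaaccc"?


Input: "abcaaccc"
Scanning for longest run:
  Position 1 ('b'): new char, reset run to 1
  Position 2 ('c'): new char, reset run to 1
  Position 3 ('a'): new char, reset run to 1
  Position 4 ('a'): continues run of 'a', length=2
  Position 5 ('c'): new char, reset run to 1
  Position 6 ('c'): continues run of 'c', length=2
  Position 7 ('c'): continues run of 'c', length=3
Longest run: 'c' with length 3

3


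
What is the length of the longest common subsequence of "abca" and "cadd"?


LCS of "abca" and "cadd"
DP table:
           c    a    d    d
      0    0    0    0    0
  a   0    0    1    1    1
  b   0    0    1    1    1
  c   0    1    1    1    1
  a   0    1    2    2    2
LCS length = dp[4][4] = 2

2


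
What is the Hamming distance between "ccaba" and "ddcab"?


Comparing "ccaba" and "ddcab" position by position:
  Position 0: 'c' vs 'd' => differ
  Position 1: 'c' vs 'd' => differ
  Position 2: 'a' vs 'c' => differ
  Position 3: 'b' vs 'a' => differ
  Position 4: 'a' vs 'b' => differ
Total differences (Hamming distance): 5

5


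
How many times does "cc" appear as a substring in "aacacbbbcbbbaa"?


Searching for "cc" in "aacacbbbcbbbaa"
Scanning each position:
  Position 0: "aa" => no
  Position 1: "ac" => no
  Position 2: "ca" => no
  Position 3: "ac" => no
  Position 4: "cb" => no
  Position 5: "bb" => no
  Position 6: "bb" => no
  Position 7: "bc" => no
  Position 8: "cb" => no
  Position 9: "bb" => no
  Position 10: "bb" => no
  Position 11: "ba" => no
  Position 12: "aa" => no
Total occurrences: 0

0


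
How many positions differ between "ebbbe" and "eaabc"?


Comparing "ebbbe" and "eaabc" position by position:
  Position 0: 'e' vs 'e' => same
  Position 1: 'b' vs 'a' => DIFFER
  Position 2: 'b' vs 'a' => DIFFER
  Position 3: 'b' vs 'b' => same
  Position 4: 'e' vs 'c' => DIFFER
Positions that differ: 3

3


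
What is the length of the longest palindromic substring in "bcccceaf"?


Input: "bcccceaf"
Checking substrings for palindromes:
  [1:5] "cccc" (len 4) => palindrome
  [1:4] "ccc" (len 3) => palindrome
  [2:5] "ccc" (len 3) => palindrome
  [1:3] "cc" (len 2) => palindrome
  [2:4] "cc" (len 2) => palindrome
  [3:5] "cc" (len 2) => palindrome
Longest palindromic substring: "cccc" with length 4

4


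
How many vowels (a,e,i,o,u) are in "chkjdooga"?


Input: chkjdooga
Checking each character:
  'c' at position 0: consonant
  'h' at position 1: consonant
  'k' at position 2: consonant
  'j' at position 3: consonant
  'd' at position 4: consonant
  'o' at position 5: vowel (running total: 1)
  'o' at position 6: vowel (running total: 2)
  'g' at position 7: consonant
  'a' at position 8: vowel (running total: 3)
Total vowels: 3

3


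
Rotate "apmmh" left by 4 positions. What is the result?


Input: "apmmh", rotate left by 4
First 4 characters: "apmm"
Remaining characters: "h"
Concatenate remaining + first: "h" + "apmm" = "hapmm"

hapmm


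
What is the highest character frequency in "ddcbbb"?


Input: ddcbbb
Character counts:
  'b': 3
  'c': 1
  'd': 2
Maximum frequency: 3

3


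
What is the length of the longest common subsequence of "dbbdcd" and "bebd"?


LCS of "dbbdcd" and "bebd"
DP table:
           b    e    b    d
      0    0    0    0    0
  d   0    0    0    0    1
  b   0    1    1    1    1
  b   0    1    1    2    2
  d   0    1    1    2    3
  c   0    1    1    2    3
  d   0    1    1    2    3
LCS length = dp[6][4] = 3

3


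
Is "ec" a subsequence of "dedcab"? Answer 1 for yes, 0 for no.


Check if "ec" is a subsequence of "dedcab"
Greedy scan:
  Position 0 ('d'): no match needed
  Position 1 ('e'): matches sub[0] = 'e'
  Position 2 ('d'): no match needed
  Position 3 ('c'): matches sub[1] = 'c'
  Position 4 ('a'): no match needed
  Position 5 ('b'): no match needed
All 2 characters matched => is a subsequence

1


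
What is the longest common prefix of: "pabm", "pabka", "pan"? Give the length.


Words: pabm, pabka, pan
  Position 0: all 'p' => match
  Position 1: all 'a' => match
  Position 2: ('b', 'b', 'n') => mismatch, stop
LCP = "pa" (length 2)

2


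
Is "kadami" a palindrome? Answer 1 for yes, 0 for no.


Input: kadami
Reversed: imadak
  Compare pos 0 ('k') with pos 5 ('i'): MISMATCH
  Compare pos 1 ('a') with pos 4 ('m'): MISMATCH
  Compare pos 2 ('d') with pos 3 ('a'): MISMATCH
Result: not a palindrome

0


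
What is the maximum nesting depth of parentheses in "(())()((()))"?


Input: "(())()((()))"
Tracking depth:
  Position 0 '(': depth becomes 1
  Position 1 '(': depth becomes 2
  Position 2 ')': depth becomes 1
  Position 3 ')': depth becomes 0
  Position 4 '(': depth becomes 1
  Position 5 ')': depth becomes 0
  Position 6 '(': depth becomes 1
  Position 7 '(': depth becomes 2
  Position 8 '(': depth becomes 3
  Position 9 ')': depth becomes 2
  Position 10 ')': depth becomes 1
  Position 11 ')': depth becomes 0
Maximum depth reached: 3

3


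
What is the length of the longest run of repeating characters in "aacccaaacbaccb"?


Input: "aacccaaacbaccb"
Scanning for longest run:
  Position 1 ('a'): continues run of 'a', length=2
  Position 2 ('c'): new char, reset run to 1
  Position 3 ('c'): continues run of 'c', length=2
  Position 4 ('c'): continues run of 'c', length=3
  Position 5 ('a'): new char, reset run to 1
  Position 6 ('a'): continues run of 'a', length=2
  Position 7 ('a'): continues run of 'a', length=3
  Position 8 ('c'): new char, reset run to 1
  Position 9 ('b'): new char, reset run to 1
  Position 10 ('a'): new char, reset run to 1
  Position 11 ('c'): new char, reset run to 1
  Position 12 ('c'): continues run of 'c', length=2
  Position 13 ('b'): new char, reset run to 1
Longest run: 'c' with length 3

3


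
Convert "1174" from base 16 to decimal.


Input: "1174" in base 16
Positional expansion:
  Digit '1' (value 1) x 16^3 = 4096
  Digit '1' (value 1) x 16^2 = 256
  Digit '7' (value 7) x 16^1 = 112
  Digit '4' (value 4) x 16^0 = 4
Sum = 4468

4468


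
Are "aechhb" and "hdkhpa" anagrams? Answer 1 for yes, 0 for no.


Strings: "aechhb", "hdkhpa"
Sorted first:  abcehh
Sorted second: adhhkp
Differ at position 1: 'b' vs 'd' => not anagrams

0


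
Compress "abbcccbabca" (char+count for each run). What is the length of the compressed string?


Input: abbcccbabca
Runs:
  'a' x 1 => "a1"
  'b' x 2 => "b2"
  'c' x 3 => "c3"
  'b' x 1 => "b1"
  'a' x 1 => "a1"
  'b' x 1 => "b1"
  'c' x 1 => "c1"
  'a' x 1 => "a1"
Compressed: "a1b2c3b1a1b1c1a1"
Compressed length: 16

16


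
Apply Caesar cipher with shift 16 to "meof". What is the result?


Caesar cipher: shift "meof" by 16
  'm' (pos 12) + 16 = pos 2 = 'c'
  'e' (pos 4) + 16 = pos 20 = 'u'
  'o' (pos 14) + 16 = pos 4 = 'e'
  'f' (pos 5) + 16 = pos 21 = 'v'
Result: cuev

cuev


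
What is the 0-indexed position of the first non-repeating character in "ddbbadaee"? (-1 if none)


Input: ddbbadaee
Character frequencies:
  'a': 2
  'b': 2
  'd': 3
  'e': 2
Scanning left to right for freq == 1:
  Position 0 ('d'): freq=3, skip
  Position 1 ('d'): freq=3, skip
  Position 2 ('b'): freq=2, skip
  Position 3 ('b'): freq=2, skip
  Position 4 ('a'): freq=2, skip
  Position 5 ('d'): freq=3, skip
  Position 6 ('a'): freq=2, skip
  Position 7 ('e'): freq=2, skip
  Position 8 ('e'): freq=2, skip
  No unique character found => answer = -1

-1


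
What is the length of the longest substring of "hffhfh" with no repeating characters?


Input: "hffhfh"
Sliding window (track last position of each char):
  Position 0 ('h'): window [0,0] length 1 -- new best
  Position 1 ('f'): window [0,1] length 2 -- new best
  Position 2 ('f'): repeat (last at 1), move window start to 2
  Position 2 ('f'): window [2,2] length 1
  Position 3 ('h'): window [2,3] length 2
  Position 4 ('f'): repeat (last at 2), move window start to 3
  Position 4 ('f'): window [3,4] length 2
  Position 5 ('h'): repeat (last at 3), move window start to 4
  Position 5 ('h'): window [4,5] length 2
Longest substring with no repeats: "hf" with length 2

2


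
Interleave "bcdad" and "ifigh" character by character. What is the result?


Interleaving "bcdad" and "ifigh":
  Position 0: 'b' from first, 'i' from second => "bi"
  Position 1: 'c' from first, 'f' from second => "cf"
  Position 2: 'd' from first, 'i' from second => "di"
  Position 3: 'a' from first, 'g' from second => "ag"
  Position 4: 'd' from first, 'h' from second => "dh"
Result: bicfdiagdh

bicfdiagdh


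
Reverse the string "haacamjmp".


Input: haacamjmp
Reading characters right to left:
  Position 8: 'p'
  Position 7: 'm'
  Position 6: 'j'
  Position 5: 'm'
  Position 4: 'a'
  Position 3: 'c'
  Position 2: 'a'
  Position 1: 'a'
  Position 0: 'h'
Reversed: pmjmacaah

pmjmacaah


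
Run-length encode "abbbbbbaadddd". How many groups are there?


Input: abbbbbbaadddd
Scanning for consecutive runs:
  Group 1: 'a' x 1 (positions 0-0)
  Group 2: 'b' x 6 (positions 1-6)
  Group 3: 'a' x 2 (positions 7-8)
  Group 4: 'd' x 4 (positions 9-12)
Total groups: 4

4


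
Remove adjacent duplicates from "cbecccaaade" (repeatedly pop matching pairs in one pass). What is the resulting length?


Input: cbecccaaade
Stack-based adjacent duplicate removal:
  Read 'c': push. Stack: c
  Read 'b': push. Stack: cb
  Read 'e': push. Stack: cbe
  Read 'c': push. Stack: cbec
  Read 'c': matches stack top 'c' => pop. Stack: cbe
  Read 'c': push. Stack: cbec
  Read 'a': push. Stack: cbeca
  Read 'a': matches stack top 'a' => pop. Stack: cbec
  Read 'a': push. Stack: cbeca
  Read 'd': push. Stack: cbecad
  Read 'e': push. Stack: cbecade
Final stack: "cbecade" (length 7)

7


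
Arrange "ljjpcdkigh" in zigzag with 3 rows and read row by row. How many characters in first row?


Zigzag "ljjpcdkigh" into 3 rows:
Placing characters:
  'l' => row 0
  'j' => row 1
  'j' => row 2
  'p' => row 1
  'c' => row 0
  'd' => row 1
  'k' => row 2
  'i' => row 1
  'g' => row 0
  'h' => row 1
Rows:
  Row 0: "lcg"
  Row 1: "jpdih"
  Row 2: "jk"
First row length: 3

3


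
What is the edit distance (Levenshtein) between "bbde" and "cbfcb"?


Computing edit distance: "bbde" -> "cbfcb"
DP table:
           c    b    f    c    b
      0    1    2    3    4    5
  b   1    1    1    2    3    4
  b   2    2    1    2    3    3
  d   3    3    2    2    3    4
  e   4    4    3    3    3    4
Edit distance = dp[4][5] = 4

4


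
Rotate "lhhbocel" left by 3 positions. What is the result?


Input: "lhhbocel", rotate left by 3
First 3 characters: "lhh"
Remaining characters: "bocel"
Concatenate remaining + first: "bocel" + "lhh" = "bocellhh"

bocellhh


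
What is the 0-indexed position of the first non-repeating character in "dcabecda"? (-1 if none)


Input: dcabecda
Character frequencies:
  'a': 2
  'b': 1
  'c': 2
  'd': 2
  'e': 1
Scanning left to right for freq == 1:
  Position 0 ('d'): freq=2, skip
  Position 1 ('c'): freq=2, skip
  Position 2 ('a'): freq=2, skip
  Position 3 ('b'): unique! => answer = 3

3


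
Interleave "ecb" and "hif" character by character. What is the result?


Interleaving "ecb" and "hif":
  Position 0: 'e' from first, 'h' from second => "eh"
  Position 1: 'c' from first, 'i' from second => "ci"
  Position 2: 'b' from first, 'f' from second => "bf"
Result: ehcibf

ehcibf


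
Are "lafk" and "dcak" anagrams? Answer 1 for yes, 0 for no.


Strings: "lafk", "dcak"
Sorted first:  afkl
Sorted second: acdk
Differ at position 1: 'f' vs 'c' => not anagrams

0


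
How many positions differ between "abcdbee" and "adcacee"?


Comparing "abcdbee" and "adcacee" position by position:
  Position 0: 'a' vs 'a' => same
  Position 1: 'b' vs 'd' => DIFFER
  Position 2: 'c' vs 'c' => same
  Position 3: 'd' vs 'a' => DIFFER
  Position 4: 'b' vs 'c' => DIFFER
  Position 5: 'e' vs 'e' => same
  Position 6: 'e' vs 'e' => same
Positions that differ: 3

3


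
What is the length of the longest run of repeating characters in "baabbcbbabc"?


Input: "baabbcbbabc"
Scanning for longest run:
  Position 1 ('a'): new char, reset run to 1
  Position 2 ('a'): continues run of 'a', length=2
  Position 3 ('b'): new char, reset run to 1
  Position 4 ('b'): continues run of 'b', length=2
  Position 5 ('c'): new char, reset run to 1
  Position 6 ('b'): new char, reset run to 1
  Position 7 ('b'): continues run of 'b', length=2
  Position 8 ('a'): new char, reset run to 1
  Position 9 ('b'): new char, reset run to 1
  Position 10 ('c'): new char, reset run to 1
Longest run: 'a' with length 2

2


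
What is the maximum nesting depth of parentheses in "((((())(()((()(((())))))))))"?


Input: "((((())(()((()(((())))))))))"
Tracking depth:
  Position 0 '(': depth becomes 1
  Position 1 '(': depth becomes 2
  Position 2 '(': depth becomes 3
  Position 3 '(': depth becomes 4
  Position 4 '(': depth becomes 5
  Position 5 ')': depth becomes 4
  Position 6 ')': depth becomes 3
  Position 7 '(': depth becomes 4
  Position 8 '(': depth becomes 5
  Position 9 ')': depth becomes 4
  Position 10 '(': depth becomes 5
  Position 11 '(': depth becomes 6
  Position 12 '(': depth becomes 7
  Position 13 ')': depth becomes 6
  Position 14 '(': depth becomes 7
  Position 15 '(': depth becomes 8
  Position 16 '(': depth becomes 9
  Position 17 '(': depth becomes 10
  Position 18 ')': depth becomes 9
  Position 19 ')': depth becomes 8
  Position 20 ')': depth becomes 7
  Position 21 ')': depth becomes 6
  Position 22 ')': depth becomes 5
  Position 23 ')': depth becomes 4
  Position 24 ')': depth becomes 3
  Position 25 ')': depth becomes 2
  Position 26 ')': depth becomes 1
  Position 27 ')': depth becomes 0
Maximum depth reached: 10

10


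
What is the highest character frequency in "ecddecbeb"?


Input: ecddecbeb
Character counts:
  'b': 2
  'c': 2
  'd': 2
  'e': 3
Maximum frequency: 3

3


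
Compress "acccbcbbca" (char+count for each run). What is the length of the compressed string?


Input: acccbcbbca
Runs:
  'a' x 1 => "a1"
  'c' x 3 => "c3"
  'b' x 1 => "b1"
  'c' x 1 => "c1"
  'b' x 2 => "b2"
  'c' x 1 => "c1"
  'a' x 1 => "a1"
Compressed: "a1c3b1c1b2c1a1"
Compressed length: 14

14


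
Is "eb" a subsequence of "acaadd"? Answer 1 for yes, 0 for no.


Check if "eb" is a subsequence of "acaadd"
Greedy scan:
  Position 0 ('a'): no match needed
  Position 1 ('c'): no match needed
  Position 2 ('a'): no match needed
  Position 3 ('a'): no match needed
  Position 4 ('d'): no match needed
  Position 5 ('d'): no match needed
Only matched 0/2 characters => not a subsequence

0


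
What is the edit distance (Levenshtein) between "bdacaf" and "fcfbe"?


Computing edit distance: "bdacaf" -> "fcfbe"
DP table:
           f    c    f    b    e
      0    1    2    3    4    5
  b   1    1    2    3    3    4
  d   2    2    2    3    4    4
  a   3    3    3    3    4    5
  c   4    4    3    4    4    5
  a   5    5    4    4    5    5
  f   6    5    5    4    5    6
Edit distance = dp[6][5] = 6

6


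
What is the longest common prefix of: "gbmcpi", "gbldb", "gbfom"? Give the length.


Words: gbmcpi, gbldb, gbfom
  Position 0: all 'g' => match
  Position 1: all 'b' => match
  Position 2: ('m', 'l', 'f') => mismatch, stop
LCP = "gb" (length 2)

2


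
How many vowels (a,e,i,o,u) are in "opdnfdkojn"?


Input: opdnfdkojn
Checking each character:
  'o' at position 0: vowel (running total: 1)
  'p' at position 1: consonant
  'd' at position 2: consonant
  'n' at position 3: consonant
  'f' at position 4: consonant
  'd' at position 5: consonant
  'k' at position 6: consonant
  'o' at position 7: vowel (running total: 2)
  'j' at position 8: consonant
  'n' at position 9: consonant
Total vowels: 2

2


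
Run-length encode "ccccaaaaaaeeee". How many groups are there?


Input: ccccaaaaaaeeee
Scanning for consecutive runs:
  Group 1: 'c' x 4 (positions 0-3)
  Group 2: 'a' x 6 (positions 4-9)
  Group 3: 'e' x 4 (positions 10-13)
Total groups: 3

3


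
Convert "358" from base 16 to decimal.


Input: "358" in base 16
Positional expansion:
  Digit '3' (value 3) x 16^2 = 768
  Digit '5' (value 5) x 16^1 = 80
  Digit '8' (value 8) x 16^0 = 8
Sum = 856

856


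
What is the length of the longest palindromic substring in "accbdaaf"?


Input: "accbdaaf"
Checking substrings for palindromes:
  [1:3] "cc" (len 2) => palindrome
  [5:7] "aa" (len 2) => palindrome
Longest palindromic substring: "cc" with length 2

2


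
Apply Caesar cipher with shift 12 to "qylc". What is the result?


Caesar cipher: shift "qylc" by 12
  'q' (pos 16) + 12 = pos 2 = 'c'
  'y' (pos 24) + 12 = pos 10 = 'k'
  'l' (pos 11) + 12 = pos 23 = 'x'
  'c' (pos 2) + 12 = pos 14 = 'o'
Result: ckxo

ckxo


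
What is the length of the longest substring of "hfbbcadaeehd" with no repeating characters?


Input: "hfbbcadaeehd"
Sliding window (track last position of each char):
  Position 0 ('h'): window [0,0] length 1 -- new best
  Position 1 ('f'): window [0,1] length 2 -- new best
  Position 2 ('b'): window [0,2] length 3 -- new best
  Position 3 ('b'): repeat (last at 2), move window start to 3
  Position 3 ('b'): window [3,3] length 1
  Position 4 ('c'): window [3,4] length 2
  Position 5 ('a'): window [3,5] length 3
  Position 6 ('d'): window [3,6] length 4 -- new best
  Position 7 ('a'): repeat (last at 5), move window start to 6
  Position 7 ('a'): window [6,7] length 2
  Position 8 ('e'): window [6,8] length 3
  Position 9 ('e'): repeat (last at 8), move window start to 9
  Position 9 ('e'): window [9,9] length 1
  Position 10 ('h'): window [9,10] length 2
  Position 11 ('d'): window [9,11] length 3
Longest substring with no repeats: "bcad" with length 4

4


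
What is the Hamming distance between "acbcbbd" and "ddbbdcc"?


Comparing "acbcbbd" and "ddbbdcc" position by position:
  Position 0: 'a' vs 'd' => differ
  Position 1: 'c' vs 'd' => differ
  Position 2: 'b' vs 'b' => same
  Position 3: 'c' vs 'b' => differ
  Position 4: 'b' vs 'd' => differ
  Position 5: 'b' vs 'c' => differ
  Position 6: 'd' vs 'c' => differ
Total differences (Hamming distance): 6

6


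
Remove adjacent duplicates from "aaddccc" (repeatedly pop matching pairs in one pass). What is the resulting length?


Input: aaddccc
Stack-based adjacent duplicate removal:
  Read 'a': push. Stack: a
  Read 'a': matches stack top 'a' => pop. Stack: (empty)
  Read 'd': push. Stack: d
  Read 'd': matches stack top 'd' => pop. Stack: (empty)
  Read 'c': push. Stack: c
  Read 'c': matches stack top 'c' => pop. Stack: (empty)
  Read 'c': push. Stack: c
Final stack: "c" (length 1)

1


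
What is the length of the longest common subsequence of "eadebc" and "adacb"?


LCS of "eadebc" and "adacb"
DP table:
           a    d    a    c    b
      0    0    0    0    0    0
  e   0    0    0    0    0    0
  a   0    1    1    1    1    1
  d   0    1    2    2    2    2
  e   0    1    2    2    2    2
  b   0    1    2    2    2    3
  c   0    1    2    2    3    3
LCS length = dp[6][5] = 3

3


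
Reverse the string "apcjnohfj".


Input: apcjnohfj
Reading characters right to left:
  Position 8: 'j'
  Position 7: 'f'
  Position 6: 'h'
  Position 5: 'o'
  Position 4: 'n'
  Position 3: 'j'
  Position 2: 'c'
  Position 1: 'p'
  Position 0: 'a'
Reversed: jfhonjcpa

jfhonjcpa


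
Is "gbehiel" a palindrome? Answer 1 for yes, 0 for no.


Input: gbehiel
Reversed: leihebg
  Compare pos 0 ('g') with pos 6 ('l'): MISMATCH
  Compare pos 1 ('b') with pos 5 ('e'): MISMATCH
  Compare pos 2 ('e') with pos 4 ('i'): MISMATCH
Result: not a palindrome

0


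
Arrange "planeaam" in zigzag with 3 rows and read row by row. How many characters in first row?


Zigzag "planeaam" into 3 rows:
Placing characters:
  'p' => row 0
  'l' => row 1
  'a' => row 2
  'n' => row 1
  'e' => row 0
  'a' => row 1
  'a' => row 2
  'm' => row 1
Rows:
  Row 0: "pe"
  Row 1: "lnam"
  Row 2: "aa"
First row length: 2

2


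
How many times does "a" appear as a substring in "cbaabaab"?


Searching for "a" in "cbaabaab"
Scanning each position:
  Position 0: "c" => no
  Position 1: "b" => no
  Position 2: "a" => MATCH
  Position 3: "a" => MATCH
  Position 4: "b" => no
  Position 5: "a" => MATCH
  Position 6: "a" => MATCH
  Position 7: "b" => no
Total occurrences: 4

4


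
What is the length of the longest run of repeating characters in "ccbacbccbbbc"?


Input: "ccbacbccbbbc"
Scanning for longest run:
  Position 1 ('c'): continues run of 'c', length=2
  Position 2 ('b'): new char, reset run to 1
  Position 3 ('a'): new char, reset run to 1
  Position 4 ('c'): new char, reset run to 1
  Position 5 ('b'): new char, reset run to 1
  Position 6 ('c'): new char, reset run to 1
  Position 7 ('c'): continues run of 'c', length=2
  Position 8 ('b'): new char, reset run to 1
  Position 9 ('b'): continues run of 'b', length=2
  Position 10 ('b'): continues run of 'b', length=3
  Position 11 ('c'): new char, reset run to 1
Longest run: 'b' with length 3

3


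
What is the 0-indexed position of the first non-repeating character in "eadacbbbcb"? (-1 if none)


Input: eadacbbbcb
Character frequencies:
  'a': 2
  'b': 4
  'c': 2
  'd': 1
  'e': 1
Scanning left to right for freq == 1:
  Position 0 ('e'): unique! => answer = 0

0


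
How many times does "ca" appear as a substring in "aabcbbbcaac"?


Searching for "ca" in "aabcbbbcaac"
Scanning each position:
  Position 0: "aa" => no
  Position 1: "ab" => no
  Position 2: "bc" => no
  Position 3: "cb" => no
  Position 4: "bb" => no
  Position 5: "bb" => no
  Position 6: "bc" => no
  Position 7: "ca" => MATCH
  Position 8: "aa" => no
  Position 9: "ac" => no
Total occurrences: 1

1


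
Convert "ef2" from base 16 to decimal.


Input: "ef2" in base 16
Positional expansion:
  Digit 'e' (value 14) x 16^2 = 3584
  Digit 'f' (value 15) x 16^1 = 240
  Digit '2' (value 2) x 16^0 = 2
Sum = 3826

3826


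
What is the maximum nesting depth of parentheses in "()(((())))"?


Input: "()(((())))"
Tracking depth:
  Position 0 '(': depth becomes 1
  Position 1 ')': depth becomes 0
  Position 2 '(': depth becomes 1
  Position 3 '(': depth becomes 2
  Position 4 '(': depth becomes 3
  Position 5 '(': depth becomes 4
  Position 6 ')': depth becomes 3
  Position 7 ')': depth becomes 2
  Position 8 ')': depth becomes 1
  Position 9 ')': depth becomes 0
Maximum depth reached: 4

4


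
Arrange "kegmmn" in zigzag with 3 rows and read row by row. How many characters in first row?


Zigzag "kegmmn" into 3 rows:
Placing characters:
  'k' => row 0
  'e' => row 1
  'g' => row 2
  'm' => row 1
  'm' => row 0
  'n' => row 1
Rows:
  Row 0: "km"
  Row 1: "emn"
  Row 2: "g"
First row length: 2

2


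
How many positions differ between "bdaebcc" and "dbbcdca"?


Comparing "bdaebcc" and "dbbcdca" position by position:
  Position 0: 'b' vs 'd' => DIFFER
  Position 1: 'd' vs 'b' => DIFFER
  Position 2: 'a' vs 'b' => DIFFER
  Position 3: 'e' vs 'c' => DIFFER
  Position 4: 'b' vs 'd' => DIFFER
  Position 5: 'c' vs 'c' => same
  Position 6: 'c' vs 'a' => DIFFER
Positions that differ: 6

6


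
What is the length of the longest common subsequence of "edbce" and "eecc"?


LCS of "edbce" and "eecc"
DP table:
           e    e    c    c
      0    0    0    0    0
  e   0    1    1    1    1
  d   0    1    1    1    1
  b   0    1    1    1    1
  c   0    1    1    2    2
  e   0    1    2    2    2
LCS length = dp[5][4] = 2

2


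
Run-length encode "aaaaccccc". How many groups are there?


Input: aaaaccccc
Scanning for consecutive runs:
  Group 1: 'a' x 4 (positions 0-3)
  Group 2: 'c' x 5 (positions 4-8)
Total groups: 2

2


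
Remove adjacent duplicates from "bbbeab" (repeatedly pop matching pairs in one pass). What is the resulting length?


Input: bbbeab
Stack-based adjacent duplicate removal:
  Read 'b': push. Stack: b
  Read 'b': matches stack top 'b' => pop. Stack: (empty)
  Read 'b': push. Stack: b
  Read 'e': push. Stack: be
  Read 'a': push. Stack: bea
  Read 'b': push. Stack: beab
Final stack: "beab" (length 4)

4


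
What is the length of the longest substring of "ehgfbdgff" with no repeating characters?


Input: "ehgfbdgff"
Sliding window (track last position of each char):
  Position 0 ('e'): window [0,0] length 1 -- new best
  Position 1 ('h'): window [0,1] length 2 -- new best
  Position 2 ('g'): window [0,2] length 3 -- new best
  Position 3 ('f'): window [0,3] length 4 -- new best
  Position 4 ('b'): window [0,4] length 5 -- new best
  Position 5 ('d'): window [0,5] length 6 -- new best
  Position 6 ('g'): repeat (last at 2), move window start to 3
  Position 6 ('g'): window [3,6] length 4
  Position 7 ('f'): repeat (last at 3), move window start to 4
  Position 7 ('f'): window [4,7] length 4
  Position 8 ('f'): repeat (last at 7), move window start to 8
  Position 8 ('f'): window [8,8] length 1
Longest substring with no repeats: "ehgfbd" with length 6

6


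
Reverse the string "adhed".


Input: adhed
Reading characters right to left:
  Position 4: 'd'
  Position 3: 'e'
  Position 2: 'h'
  Position 1: 'd'
  Position 0: 'a'
Reversed: dehda

dehda


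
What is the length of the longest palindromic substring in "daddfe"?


Input: "daddfe"
Checking substrings for palindromes:
  [0:3] "dad" (len 3) => palindrome
  [2:4] "dd" (len 2) => palindrome
Longest palindromic substring: "dad" with length 3

3


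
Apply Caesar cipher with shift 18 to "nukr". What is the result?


Caesar cipher: shift "nukr" by 18
  'n' (pos 13) + 18 = pos 5 = 'f'
  'u' (pos 20) + 18 = pos 12 = 'm'
  'k' (pos 10) + 18 = pos 2 = 'c'
  'r' (pos 17) + 18 = pos 9 = 'j'
Result: fmcj

fmcj


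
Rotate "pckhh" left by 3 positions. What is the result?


Input: "pckhh", rotate left by 3
First 3 characters: "pck"
Remaining characters: "hh"
Concatenate remaining + first: "hh" + "pck" = "hhpck"

hhpck


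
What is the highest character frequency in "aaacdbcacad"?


Input: aaacdbcacad
Character counts:
  'a': 5
  'b': 1
  'c': 3
  'd': 2
Maximum frequency: 5

5


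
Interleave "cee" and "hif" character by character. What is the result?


Interleaving "cee" and "hif":
  Position 0: 'c' from first, 'h' from second => "ch"
  Position 1: 'e' from first, 'i' from second => "ei"
  Position 2: 'e' from first, 'f' from second => "ef"
Result: cheief

cheief


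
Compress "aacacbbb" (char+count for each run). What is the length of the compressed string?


Input: aacacbbb
Runs:
  'a' x 2 => "a2"
  'c' x 1 => "c1"
  'a' x 1 => "a1"
  'c' x 1 => "c1"
  'b' x 3 => "b3"
Compressed: "a2c1a1c1b3"
Compressed length: 10

10


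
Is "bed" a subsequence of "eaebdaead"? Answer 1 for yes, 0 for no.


Check if "bed" is a subsequence of "eaebdaead"
Greedy scan:
  Position 0 ('e'): no match needed
  Position 1 ('a'): no match needed
  Position 2 ('e'): no match needed
  Position 3 ('b'): matches sub[0] = 'b'
  Position 4 ('d'): no match needed
  Position 5 ('a'): no match needed
  Position 6 ('e'): matches sub[1] = 'e'
  Position 7 ('a'): no match needed
  Position 8 ('d'): matches sub[2] = 'd'
All 3 characters matched => is a subsequence

1


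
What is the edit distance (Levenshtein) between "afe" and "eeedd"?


Computing edit distance: "afe" -> "eeedd"
DP table:
           e    e    e    d    d
      0    1    2    3    4    5
  a   1    1    2    3    4    5
  f   2    2    2    3    4    5
  e   3    2    2    2    3    4
Edit distance = dp[3][5] = 4

4


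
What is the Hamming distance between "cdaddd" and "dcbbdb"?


Comparing "cdaddd" and "dcbbdb" position by position:
  Position 0: 'c' vs 'd' => differ
  Position 1: 'd' vs 'c' => differ
  Position 2: 'a' vs 'b' => differ
  Position 3: 'd' vs 'b' => differ
  Position 4: 'd' vs 'd' => same
  Position 5: 'd' vs 'b' => differ
Total differences (Hamming distance): 5

5


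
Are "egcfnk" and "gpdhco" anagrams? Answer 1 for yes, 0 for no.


Strings: "egcfnk", "gpdhco"
Sorted first:  cefgkn
Sorted second: cdghop
Differ at position 1: 'e' vs 'd' => not anagrams

0


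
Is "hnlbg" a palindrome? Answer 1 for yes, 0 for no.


Input: hnlbg
Reversed: gblnh
  Compare pos 0 ('h') with pos 4 ('g'): MISMATCH
  Compare pos 1 ('n') with pos 3 ('b'): MISMATCH
Result: not a palindrome

0


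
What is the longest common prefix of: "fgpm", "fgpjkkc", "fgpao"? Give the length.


Words: fgpm, fgpjkkc, fgpao
  Position 0: all 'f' => match
  Position 1: all 'g' => match
  Position 2: all 'p' => match
  Position 3: ('m', 'j', 'a') => mismatch, stop
LCP = "fgp" (length 3)

3


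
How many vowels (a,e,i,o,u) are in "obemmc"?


Input: obemmc
Checking each character:
  'o' at position 0: vowel (running total: 1)
  'b' at position 1: consonant
  'e' at position 2: vowel (running total: 2)
  'm' at position 3: consonant
  'm' at position 4: consonant
  'c' at position 5: consonant
Total vowels: 2

2


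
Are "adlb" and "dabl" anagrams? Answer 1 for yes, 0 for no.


Strings: "adlb", "dabl"
Sorted first:  abdl
Sorted second: abdl
Sorted forms match => anagrams

1


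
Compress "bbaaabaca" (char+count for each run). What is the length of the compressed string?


Input: bbaaabaca
Runs:
  'b' x 2 => "b2"
  'a' x 3 => "a3"
  'b' x 1 => "b1"
  'a' x 1 => "a1"
  'c' x 1 => "c1"
  'a' x 1 => "a1"
Compressed: "b2a3b1a1c1a1"
Compressed length: 12

12


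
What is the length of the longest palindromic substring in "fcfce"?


Input: "fcfce"
Checking substrings for palindromes:
  [0:3] "fcf" (len 3) => palindrome
  [1:4] "cfc" (len 3) => palindrome
Longest palindromic substring: "fcf" with length 3

3


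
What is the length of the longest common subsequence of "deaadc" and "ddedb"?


LCS of "deaadc" and "ddedb"
DP table:
           d    d    e    d    b
      0    0    0    0    0    0
  d   0    1    1    1    1    1
  e   0    1    1    2    2    2
  a   0    1    1    2    2    2
  a   0    1    1    2    2    2
  d   0    1    2    2    3    3
  c   0    1    2    2    3    3
LCS length = dp[6][5] = 3

3


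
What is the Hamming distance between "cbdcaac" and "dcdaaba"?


Comparing "cbdcaac" and "dcdaaba" position by position:
  Position 0: 'c' vs 'd' => differ
  Position 1: 'b' vs 'c' => differ
  Position 2: 'd' vs 'd' => same
  Position 3: 'c' vs 'a' => differ
  Position 4: 'a' vs 'a' => same
  Position 5: 'a' vs 'b' => differ
  Position 6: 'c' vs 'a' => differ
Total differences (Hamming distance): 5

5


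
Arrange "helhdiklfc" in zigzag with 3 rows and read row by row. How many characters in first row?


Zigzag "helhdiklfc" into 3 rows:
Placing characters:
  'h' => row 0
  'e' => row 1
  'l' => row 2
  'h' => row 1
  'd' => row 0
  'i' => row 1
  'k' => row 2
  'l' => row 1
  'f' => row 0
  'c' => row 1
Rows:
  Row 0: "hdf"
  Row 1: "ehilc"
  Row 2: "lk"
First row length: 3

3


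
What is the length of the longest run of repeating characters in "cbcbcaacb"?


Input: "cbcbcaacb"
Scanning for longest run:
  Position 1 ('b'): new char, reset run to 1
  Position 2 ('c'): new char, reset run to 1
  Position 3 ('b'): new char, reset run to 1
  Position 4 ('c'): new char, reset run to 1
  Position 5 ('a'): new char, reset run to 1
  Position 6 ('a'): continues run of 'a', length=2
  Position 7 ('c'): new char, reset run to 1
  Position 8 ('b'): new char, reset run to 1
Longest run: 'a' with length 2

2


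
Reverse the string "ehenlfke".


Input: ehenlfke
Reading characters right to left:
  Position 7: 'e'
  Position 6: 'k'
  Position 5: 'f'
  Position 4: 'l'
  Position 3: 'n'
  Position 2: 'e'
  Position 1: 'h'
  Position 0: 'e'
Reversed: ekflnehe

ekflnehe


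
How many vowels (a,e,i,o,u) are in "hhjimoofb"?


Input: hhjimoofb
Checking each character:
  'h' at position 0: consonant
  'h' at position 1: consonant
  'j' at position 2: consonant
  'i' at position 3: vowel (running total: 1)
  'm' at position 4: consonant
  'o' at position 5: vowel (running total: 2)
  'o' at position 6: vowel (running total: 3)
  'f' at position 7: consonant
  'b' at position 8: consonant
Total vowels: 3

3


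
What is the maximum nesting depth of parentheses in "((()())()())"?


Input: "((()())()())"
Tracking depth:
  Position 0 '(': depth becomes 1
  Position 1 '(': depth becomes 2
  Position 2 '(': depth becomes 3
  Position 3 ')': depth becomes 2
  Position 4 '(': depth becomes 3
  Position 5 ')': depth becomes 2
  Position 6 ')': depth becomes 1
  Position 7 '(': depth becomes 2
  Position 8 ')': depth becomes 1
  Position 9 '(': depth becomes 2
  Position 10 ')': depth becomes 1
  Position 11 ')': depth becomes 0
Maximum depth reached: 3

3


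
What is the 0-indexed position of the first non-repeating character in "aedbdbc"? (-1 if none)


Input: aedbdbc
Character frequencies:
  'a': 1
  'b': 2
  'c': 1
  'd': 2
  'e': 1
Scanning left to right for freq == 1:
  Position 0 ('a'): unique! => answer = 0

0


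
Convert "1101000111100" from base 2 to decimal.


Input: "1101000111100" in base 2
Positional expansion:
  Digit '1' (value 1) x 2^12 = 4096
  Digit '1' (value 1) x 2^11 = 2048
  Digit '0' (value 0) x 2^10 = 0
  Digit '1' (value 1) x 2^9 = 512
  Digit '0' (value 0) x 2^8 = 0
  Digit '0' (value 0) x 2^7 = 0
  Digit '0' (value 0) x 2^6 = 0
  Digit '1' (value 1) x 2^5 = 32
  Digit '1' (value 1) x 2^4 = 16
  Digit '1' (value 1) x 2^3 = 8
  Digit '1' (value 1) x 2^2 = 4
  Digit '0' (value 0) x 2^1 = 0
  Digit '0' (value 0) x 2^0 = 0
Sum = 6716

6716


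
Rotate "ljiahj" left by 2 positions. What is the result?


Input: "ljiahj", rotate left by 2
First 2 characters: "lj"
Remaining characters: "iahj"
Concatenate remaining + first: "iahj" + "lj" = "iahjlj"

iahjlj


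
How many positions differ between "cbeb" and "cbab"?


Comparing "cbeb" and "cbab" position by position:
  Position 0: 'c' vs 'c' => same
  Position 1: 'b' vs 'b' => same
  Position 2: 'e' vs 'a' => DIFFER
  Position 3: 'b' vs 'b' => same
Positions that differ: 1

1


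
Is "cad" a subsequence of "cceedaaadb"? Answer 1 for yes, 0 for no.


Check if "cad" is a subsequence of "cceedaaadb"
Greedy scan:
  Position 0 ('c'): matches sub[0] = 'c'
  Position 1 ('c'): no match needed
  Position 2 ('e'): no match needed
  Position 3 ('e'): no match needed
  Position 4 ('d'): no match needed
  Position 5 ('a'): matches sub[1] = 'a'
  Position 6 ('a'): no match needed
  Position 7 ('a'): no match needed
  Position 8 ('d'): matches sub[2] = 'd'
  Position 9 ('b'): no match needed
All 3 characters matched => is a subsequence

1


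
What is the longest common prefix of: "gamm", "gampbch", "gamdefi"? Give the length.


Words: gamm, gampbch, gamdefi
  Position 0: all 'g' => match
  Position 1: all 'a' => match
  Position 2: all 'm' => match
  Position 3: ('m', 'p', 'd') => mismatch, stop
LCP = "gam" (length 3)

3


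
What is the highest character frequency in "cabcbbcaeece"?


Input: cabcbbcaeece
Character counts:
  'a': 2
  'b': 3
  'c': 4
  'e': 3
Maximum frequency: 4

4


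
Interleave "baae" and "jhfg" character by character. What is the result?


Interleaving "baae" and "jhfg":
  Position 0: 'b' from first, 'j' from second => "bj"
  Position 1: 'a' from first, 'h' from second => "ah"
  Position 2: 'a' from first, 'f' from second => "af"
  Position 3: 'e' from first, 'g' from second => "eg"
Result: bjahafeg

bjahafeg


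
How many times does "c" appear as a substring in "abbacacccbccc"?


Searching for "c" in "abbacacccbccc"
Scanning each position:
  Position 0: "a" => no
  Position 1: "b" => no
  Position 2: "b" => no
  Position 3: "a" => no
  Position 4: "c" => MATCH
  Position 5: "a" => no
  Position 6: "c" => MATCH
  Position 7: "c" => MATCH
  Position 8: "c" => MATCH
  Position 9: "b" => no
  Position 10: "c" => MATCH
  Position 11: "c" => MATCH
  Position 12: "c" => MATCH
Total occurrences: 7

7


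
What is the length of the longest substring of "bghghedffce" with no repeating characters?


Input: "bghghedffce"
Sliding window (track last position of each char):
  Position 0 ('b'): window [0,0] length 1 -- new best
  Position 1 ('g'): window [0,1] length 2 -- new best
  Position 2 ('h'): window [0,2] length 3 -- new best
  Position 3 ('g'): repeat (last at 1), move window start to 2
  Position 3 ('g'): window [2,3] length 2
  Position 4 ('h'): repeat (last at 2), move window start to 3
  Position 4 ('h'): window [3,4] length 2
  Position 5 ('e'): window [3,5] length 3
  Position 6 ('d'): window [3,6] length 4 -- new best
  Position 7 ('f'): window [3,7] length 5 -- new best
  Position 8 ('f'): repeat (last at 7), move window start to 8
  Position 8 ('f'): window [8,8] length 1
  Position 9 ('c'): window [8,9] length 2
  Position 10 ('e'): window [8,10] length 3
Longest substring with no repeats: "ghedf" with length 5

5
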